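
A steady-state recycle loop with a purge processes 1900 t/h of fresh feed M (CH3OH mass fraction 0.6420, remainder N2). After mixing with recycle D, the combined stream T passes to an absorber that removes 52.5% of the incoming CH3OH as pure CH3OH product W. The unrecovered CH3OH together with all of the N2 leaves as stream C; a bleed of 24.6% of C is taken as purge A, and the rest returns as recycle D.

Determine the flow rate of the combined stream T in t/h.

N2 enters only via M and leaves only via the purge: 1900×0.358 = 0.246×(N2 in C), and the absorber passes all N2, so N2 in T = N2 in C = 2765 t/h.
CH3OH in T: m_A = 1900×0.642 + (1−0.246)·(1−0.525)·m_A, so m_A = 1219.8/0.6419 = 1900.4 t/h.
T = 1900.4 + 2765 = 4665.5 t/h.

4665 t/h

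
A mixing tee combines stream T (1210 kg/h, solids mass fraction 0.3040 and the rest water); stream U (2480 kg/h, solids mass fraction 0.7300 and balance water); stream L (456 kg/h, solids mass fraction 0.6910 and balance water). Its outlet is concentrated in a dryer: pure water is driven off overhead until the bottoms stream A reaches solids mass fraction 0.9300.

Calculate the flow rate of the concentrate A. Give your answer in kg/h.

solids entering = 1210×0.304 + 2480×0.730 + 456×0.691 = 2493.3 kg/h.
All solids reports to A, so A = 2493.3/0.930 = 2681 kg/h.

2681 kg/h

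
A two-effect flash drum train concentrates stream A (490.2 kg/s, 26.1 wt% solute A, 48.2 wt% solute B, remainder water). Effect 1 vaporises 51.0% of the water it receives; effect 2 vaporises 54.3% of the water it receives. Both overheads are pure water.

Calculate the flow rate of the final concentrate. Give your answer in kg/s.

392.4 kg/s

water in feed = 490.2×0.257 = 125.98 kg/s.
After stage 1: water left = (1−0.510)×125.98 = 61.731; stream total = 425.95 kg/s.
After stage 2: water left = (1−0.543)×61.731 = 28.211; final concentrate = 392.43 kg/s.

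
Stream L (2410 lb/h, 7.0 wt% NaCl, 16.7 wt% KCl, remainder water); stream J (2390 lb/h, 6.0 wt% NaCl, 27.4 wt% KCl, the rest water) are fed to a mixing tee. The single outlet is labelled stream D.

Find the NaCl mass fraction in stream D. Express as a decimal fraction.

0.065

Total flow out = 2410 + 2390 = 4800 lb/h.
NaCl in = 2410×0.070 + 2390×0.060 = 312.1 lb/h.
NaCl mass fraction in D = 312.1/4800 = 0.065.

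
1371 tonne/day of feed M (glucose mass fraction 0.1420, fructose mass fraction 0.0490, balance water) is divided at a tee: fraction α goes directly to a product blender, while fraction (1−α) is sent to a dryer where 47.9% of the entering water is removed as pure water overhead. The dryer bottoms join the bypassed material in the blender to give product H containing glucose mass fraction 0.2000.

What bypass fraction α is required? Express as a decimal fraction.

0.252

All 1371×0.142 = 194.68 tonne/day of glucose reaches H, so H = 194.68/0.200 = 973.41 tonne/day and vapour = 397.59 tonne/day.
The evaporator receives (1−α)·1371 of feed at 0.809 water and removes 0.479 of that water:
0.479×0.809×(1−α)×1371 = 397.59
(1−α) = 397.59/531.28 = 0.7484;  α = 0.2516.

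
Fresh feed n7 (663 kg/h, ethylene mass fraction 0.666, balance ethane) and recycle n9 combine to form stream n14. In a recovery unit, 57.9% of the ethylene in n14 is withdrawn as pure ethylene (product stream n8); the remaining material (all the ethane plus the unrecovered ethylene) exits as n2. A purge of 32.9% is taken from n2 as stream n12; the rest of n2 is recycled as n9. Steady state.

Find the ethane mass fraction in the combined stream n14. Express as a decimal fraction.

0.522

ethane enters only via n7 and leaves only via the purge: 663×0.334 = 0.329×(ethane in n2), and the recovery unit passes all ethane, so ethane in n14 = ethane in n2 = 673.08 kg/h.
ethylene in n14: m_A = 663×0.666 + (1−0.329)·(1−0.579)·m_A, so m_A = 441.56/0.7175 = 615.4 kg/h.
n14 = 615.4 + 673.08 = 1288.5 kg/h.
ethane fraction in n14 = 673.08/1288.5 = 0.522.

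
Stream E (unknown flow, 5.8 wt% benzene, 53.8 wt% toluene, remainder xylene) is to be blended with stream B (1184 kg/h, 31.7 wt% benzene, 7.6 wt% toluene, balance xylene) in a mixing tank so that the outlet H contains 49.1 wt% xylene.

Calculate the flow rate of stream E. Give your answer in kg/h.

Let E be the unknown flow. Total out = 1184 + E.
xylene balance: 718.69 + 0.404·E = 0.491·(1184 + E)
(0.404 − 0.491)·E = 0.491×1184 − 718.69 = -137.34
E = -137.34 / -0.087 = 1578.7 kg/h

1579 kg/h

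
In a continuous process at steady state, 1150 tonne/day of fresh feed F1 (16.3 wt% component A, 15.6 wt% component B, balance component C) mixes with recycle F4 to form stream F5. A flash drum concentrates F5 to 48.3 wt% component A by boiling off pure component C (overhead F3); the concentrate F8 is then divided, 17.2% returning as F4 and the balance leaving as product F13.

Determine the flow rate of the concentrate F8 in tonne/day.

Overall component A balance (none leaves overhead): component A in fresh feed = component A in product, i.e. 1150×0.163 = (1−0.172)·F8·0.483.
F8 = 187.45/(0.483×0.828) = 468.71 tonne/day.

468.7 tonne/day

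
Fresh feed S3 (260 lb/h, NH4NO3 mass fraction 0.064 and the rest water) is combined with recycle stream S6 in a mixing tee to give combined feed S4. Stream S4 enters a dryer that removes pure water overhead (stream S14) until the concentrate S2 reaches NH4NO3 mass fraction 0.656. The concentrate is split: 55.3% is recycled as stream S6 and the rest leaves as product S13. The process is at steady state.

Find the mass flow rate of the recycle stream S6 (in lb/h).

31.38 lb/h

Overall NH4NO3 balance (none leaves overhead): NH4NO3 in fresh feed = NH4NO3 in product, i.e. 260×0.064 = (1−0.553)·S2·0.656.
S2 = 16.64/(0.656×0.447) = 56.747 lb/h.
Recycle S6 = 0.553×56.747 = 31.381 lb/h.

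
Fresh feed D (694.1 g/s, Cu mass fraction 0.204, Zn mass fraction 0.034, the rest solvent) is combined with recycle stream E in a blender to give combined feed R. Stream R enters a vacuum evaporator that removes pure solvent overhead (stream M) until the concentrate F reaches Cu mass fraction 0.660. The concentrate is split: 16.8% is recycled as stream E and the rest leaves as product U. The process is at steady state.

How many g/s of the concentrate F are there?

257.9 g/s

Overall Cu balance (none leaves overhead): Cu in fresh feed = Cu in product, i.e. 694.1×0.204 = (1−0.168)·F·0.660.
F = 141.6/(0.660×0.832) = 257.86 g/s.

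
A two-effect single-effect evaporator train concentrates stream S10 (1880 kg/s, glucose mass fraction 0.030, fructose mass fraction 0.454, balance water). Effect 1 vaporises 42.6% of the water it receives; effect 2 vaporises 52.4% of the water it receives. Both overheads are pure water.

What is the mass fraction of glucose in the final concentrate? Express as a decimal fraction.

0.048

water in feed = 1880×0.516 = 970.08 kg/s.
After stage 1: water left = (1−0.426)×970.08 = 556.83; stream total = 1466.7 kg/s.
After stage 2: water left = (1−0.524)×556.83 = 265.05; final concentrate = 1175 kg/s.
glucose fraction = 56.4/1175 = 0.048.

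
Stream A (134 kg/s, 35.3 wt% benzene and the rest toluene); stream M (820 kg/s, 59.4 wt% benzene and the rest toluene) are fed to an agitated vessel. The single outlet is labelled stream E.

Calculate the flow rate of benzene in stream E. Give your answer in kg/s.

534.4 kg/s

benzene out = benzene in = 134×0.353 + 820×0.594 = 534.38 kg/s.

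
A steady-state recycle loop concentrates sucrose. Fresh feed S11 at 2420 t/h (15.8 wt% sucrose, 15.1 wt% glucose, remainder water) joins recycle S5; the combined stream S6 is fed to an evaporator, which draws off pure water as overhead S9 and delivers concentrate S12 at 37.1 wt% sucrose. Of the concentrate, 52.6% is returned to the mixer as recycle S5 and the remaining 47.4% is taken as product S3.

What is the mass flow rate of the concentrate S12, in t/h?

2174 t/h

Overall sucrose balance (none leaves overhead): sucrose in fresh feed = sucrose in product, i.e. 2420×0.158 = (1−0.526)·S12·0.371.
S12 = 382.36/(0.371×0.474) = 2174.3 t/h.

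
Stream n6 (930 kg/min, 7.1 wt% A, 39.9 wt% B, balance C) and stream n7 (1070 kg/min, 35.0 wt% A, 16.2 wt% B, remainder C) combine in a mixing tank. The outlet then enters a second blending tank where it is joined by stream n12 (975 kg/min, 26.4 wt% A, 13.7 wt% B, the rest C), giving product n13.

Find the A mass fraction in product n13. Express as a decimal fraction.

Overall, product flow = 2975 kg/min.
A in = 930×0.071 + 1070×0.350 + 975×0.264 = 697.93 kg/min.
A fraction in n13 = 0.235.

0.235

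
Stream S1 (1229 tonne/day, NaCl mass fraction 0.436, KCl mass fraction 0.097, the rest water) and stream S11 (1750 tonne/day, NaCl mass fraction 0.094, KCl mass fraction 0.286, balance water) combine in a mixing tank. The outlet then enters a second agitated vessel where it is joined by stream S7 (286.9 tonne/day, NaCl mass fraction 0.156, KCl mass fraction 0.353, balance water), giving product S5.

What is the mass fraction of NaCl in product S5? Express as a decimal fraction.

0.228

Overall, product flow = 3265.9 tonne/day.
NaCl in = 1229×0.436 + 1750×0.094 + 286.9×0.156 = 745.1 tonne/day.
NaCl fraction in S5 = 0.228.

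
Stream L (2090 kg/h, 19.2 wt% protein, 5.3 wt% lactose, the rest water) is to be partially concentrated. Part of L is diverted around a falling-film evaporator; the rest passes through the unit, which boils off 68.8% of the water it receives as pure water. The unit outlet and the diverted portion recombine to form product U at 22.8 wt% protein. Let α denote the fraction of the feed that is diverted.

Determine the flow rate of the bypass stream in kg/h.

1455 kg/h

All 2090×0.192 = 401.28 kg/h of protein reaches U, so U = 401.28/0.228 = 1760 kg/h and vapour = 330 kg/h.
The evaporator receives (1−α)·2090 of feed at 0.755 water and removes 0.688 of that water:
0.688×0.755×(1−α)×2090 = 330
(1−α) = 330/1085.6 = 0.3040;  α = 0.6960.
Bypass flow = 0.6960×2090 = 1454.7 kg/h.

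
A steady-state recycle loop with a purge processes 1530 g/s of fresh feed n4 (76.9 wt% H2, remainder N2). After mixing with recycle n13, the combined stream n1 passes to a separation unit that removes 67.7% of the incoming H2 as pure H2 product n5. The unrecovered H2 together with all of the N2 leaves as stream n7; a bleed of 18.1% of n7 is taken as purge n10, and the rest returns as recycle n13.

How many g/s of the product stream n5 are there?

H2 in n1: m_A = 1530×0.769 + (1−0.181)·(1−0.677)·m_A, so m_A = 1176.6/0.7355 = 1599.8 g/s.
Product n5 = 0.677×1599.8 = 1083 g/s.

1083 g/s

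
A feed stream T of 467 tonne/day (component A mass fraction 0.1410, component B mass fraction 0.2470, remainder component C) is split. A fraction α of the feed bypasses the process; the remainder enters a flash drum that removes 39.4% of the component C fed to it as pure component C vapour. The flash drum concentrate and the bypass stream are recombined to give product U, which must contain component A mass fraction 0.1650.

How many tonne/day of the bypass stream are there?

All 467×0.141 = 65.847 tonne/day of component A reaches U, so U = 65.847/0.165 = 399.07 tonne/day and vapour = 67.927 tonne/day.
The evaporator receives (1−α)·467 of feed at 0.612 component C and removes 0.394 of that component C:
0.394×0.612×(1−α)×467 = 67.927
(1−α) = 67.927/112.61 = 0.6032;  α = 0.3968.
Bypass flow = 0.3968×467 = 185.29 tonne/day.

185.3 tonne/day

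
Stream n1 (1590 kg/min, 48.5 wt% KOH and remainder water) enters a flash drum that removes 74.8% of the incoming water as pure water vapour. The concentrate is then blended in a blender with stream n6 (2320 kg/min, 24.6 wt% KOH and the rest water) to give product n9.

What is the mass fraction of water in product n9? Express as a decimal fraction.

0.593

Vapour removed = 0.748×0.515×1590 = 612.5 kg/min; concentrate = 977.5 kg/min.
water reaching the mixer = 206.35 (from concentrate) + 2320×0.754 = 1955.6 kg/min.
Product flow = 977.5 + 2320 = 3297.5 kg/min; water fraction = 0.593.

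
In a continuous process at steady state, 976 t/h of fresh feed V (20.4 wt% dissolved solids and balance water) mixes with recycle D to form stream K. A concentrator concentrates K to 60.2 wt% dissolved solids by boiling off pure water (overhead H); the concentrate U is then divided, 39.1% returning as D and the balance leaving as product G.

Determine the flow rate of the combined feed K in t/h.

1188 t/h

Overall dissolved solids balance (none leaves overhead): dissolved solids in fresh feed = dissolved solids in product, i.e. 976×0.204 = (1−0.391)·U·0.602.
U = 199.1/(0.602×0.609) = 543.08 t/h.
Recycle D = 0.391×543.08 = 212.35 t/h.
Combined feed K = 976 + 212.35 = 1188.3 t/h.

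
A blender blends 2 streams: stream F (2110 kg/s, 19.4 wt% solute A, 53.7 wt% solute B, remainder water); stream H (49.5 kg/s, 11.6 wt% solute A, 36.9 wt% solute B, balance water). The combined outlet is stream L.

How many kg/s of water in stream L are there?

593.1 kg/s

water out = water in = 2110×0.269 + 49.5×0.515 = 593.08 kg/s.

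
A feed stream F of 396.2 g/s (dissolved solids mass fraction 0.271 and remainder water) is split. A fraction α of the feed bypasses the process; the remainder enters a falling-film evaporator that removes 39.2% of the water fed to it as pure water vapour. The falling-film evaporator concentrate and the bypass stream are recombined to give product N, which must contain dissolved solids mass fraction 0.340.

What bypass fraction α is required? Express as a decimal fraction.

All 396.2×0.271 = 107.37 g/s of dissolved solids reaches N, so N = 107.37/0.340 = 315.79 g/s and vapour = 80.405 g/s.
The evaporator receives (1−α)·396.2 of feed at 0.729 water and removes 0.392 of that water:
0.392×0.729×(1−α)×396.2 = 80.405
(1−α) = 80.405/113.22 = 0.7102;  α = 0.2898.

0.290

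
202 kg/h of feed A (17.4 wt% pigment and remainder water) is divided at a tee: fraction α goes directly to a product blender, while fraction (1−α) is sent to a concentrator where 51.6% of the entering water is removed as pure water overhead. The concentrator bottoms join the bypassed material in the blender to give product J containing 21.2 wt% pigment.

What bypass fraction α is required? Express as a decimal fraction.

All 202×0.174 = 35.148 kg/h of pigment reaches J, so J = 35.148/0.212 = 165.79 kg/h and vapour = 36.208 kg/h.
The evaporator receives (1−α)·202 of feed at 0.826 water and removes 0.516 of that water:
0.516×0.826×(1−α)×202 = 36.208
(1−α) = 36.208/86.096 = 0.4206;  α = 0.5794.

0.579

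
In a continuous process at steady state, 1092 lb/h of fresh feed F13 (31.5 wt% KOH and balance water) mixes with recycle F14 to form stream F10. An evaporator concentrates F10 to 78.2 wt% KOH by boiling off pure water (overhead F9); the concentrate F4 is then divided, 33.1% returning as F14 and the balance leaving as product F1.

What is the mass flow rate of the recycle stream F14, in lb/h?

Overall KOH balance (none leaves overhead): KOH in fresh feed = KOH in product, i.e. 1092×0.315 = (1−0.331)·F4·0.782.
F4 = 343.98/(0.782×0.669) = 657.51 lb/h.
Recycle F14 = 0.331×657.51 = 217.63 lb/h.

217.6 lb/h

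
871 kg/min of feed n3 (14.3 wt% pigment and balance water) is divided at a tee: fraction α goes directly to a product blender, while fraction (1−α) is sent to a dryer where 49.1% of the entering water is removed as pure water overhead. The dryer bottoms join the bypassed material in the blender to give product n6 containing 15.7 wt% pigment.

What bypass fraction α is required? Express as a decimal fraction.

All 871×0.143 = 124.55 kg/min of pigment reaches n6, so n6 = 124.55/0.157 = 793.33 kg/min and vapour = 77.669 kg/min.
The evaporator receives (1−α)·871 of feed at 0.857 water and removes 0.491 of that water:
0.491×0.857×(1−α)×871 = 77.669
(1−α) = 77.669/366.51 = 0.2119;  α = 0.7881.

0.788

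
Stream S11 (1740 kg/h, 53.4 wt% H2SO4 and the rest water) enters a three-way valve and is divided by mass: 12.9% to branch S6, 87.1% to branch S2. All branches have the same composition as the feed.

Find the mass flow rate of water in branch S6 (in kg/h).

Branch S6 total = 0.129×1740 = 224.46 kg/h.
water in S6 = 0.466×224.46 = 104.6 kg/h.

104.6 kg/h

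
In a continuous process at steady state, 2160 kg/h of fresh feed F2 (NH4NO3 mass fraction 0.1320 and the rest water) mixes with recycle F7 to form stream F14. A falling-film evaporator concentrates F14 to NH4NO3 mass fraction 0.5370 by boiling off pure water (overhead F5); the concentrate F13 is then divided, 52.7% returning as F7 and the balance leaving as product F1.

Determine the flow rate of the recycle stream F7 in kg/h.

591.6 kg/h

Overall NH4NO3 balance (none leaves overhead): NH4NO3 in fresh feed = NH4NO3 in product, i.e. 2160×0.132 = (1−0.527)·F13·0.537.
F13 = 285.12/(0.537×0.473) = 1122.5 kg/h.
Recycle F7 = 0.527×1122.5 = 591.57 kg/h.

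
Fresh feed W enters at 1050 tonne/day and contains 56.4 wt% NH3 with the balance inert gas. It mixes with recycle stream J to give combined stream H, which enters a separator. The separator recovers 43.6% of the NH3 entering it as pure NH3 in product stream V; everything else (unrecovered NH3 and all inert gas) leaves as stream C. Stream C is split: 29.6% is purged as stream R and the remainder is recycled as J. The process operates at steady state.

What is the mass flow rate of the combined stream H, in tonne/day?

2529 tonne/day

inert gas enters only via W and leaves only via the purge: 1050×0.436 = 0.296×(inert gas in C), and the separator passes all inert gas, so inert gas in H = inert gas in C = 1546.6 tonne/day.
NH3 in H: m_A = 1050×0.564 + (1−0.296)·(1−0.436)·m_A, so m_A = 592.2/0.6029 = 982.18 tonne/day.
H = 982.18 + 1546.6 = 2528.8 tonne/day.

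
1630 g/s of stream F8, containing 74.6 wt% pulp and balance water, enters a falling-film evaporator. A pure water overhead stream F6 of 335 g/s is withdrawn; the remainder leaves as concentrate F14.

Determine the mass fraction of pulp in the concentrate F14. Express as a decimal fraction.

0.939

pulp is not removed: 1630×0.746 = 1216 g/s of pulp enters F14.
Concentrate = 1630 − 335 = 1295 g/s.
Mass fraction = 1216/1295 = 0.939.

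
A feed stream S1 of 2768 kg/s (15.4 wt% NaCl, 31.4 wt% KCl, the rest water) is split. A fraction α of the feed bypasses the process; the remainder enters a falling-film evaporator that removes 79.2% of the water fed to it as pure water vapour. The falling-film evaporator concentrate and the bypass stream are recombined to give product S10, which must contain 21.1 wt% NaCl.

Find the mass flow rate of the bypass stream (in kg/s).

993.3 kg/s

All 2768×0.154 = 426.27 kg/s of NaCl reaches S10, so S10 = 426.27/0.211 = 2020.2 kg/s and vapour = 747.75 kg/s.
The evaporator receives (1−α)·2768 of feed at 0.532 water and removes 0.792 of that water:
0.792×0.532×(1−α)×2768 = 747.75
(1−α) = 747.75/1166.3 = 0.6411;  α = 0.3589.
Bypass flow = 0.3589×2768 = 993.31 kg/s.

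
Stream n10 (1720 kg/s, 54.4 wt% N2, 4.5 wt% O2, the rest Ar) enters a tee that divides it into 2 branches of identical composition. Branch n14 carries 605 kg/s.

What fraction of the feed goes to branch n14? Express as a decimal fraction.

0.352

Fraction to n14 = 605/1720 = 0.3517.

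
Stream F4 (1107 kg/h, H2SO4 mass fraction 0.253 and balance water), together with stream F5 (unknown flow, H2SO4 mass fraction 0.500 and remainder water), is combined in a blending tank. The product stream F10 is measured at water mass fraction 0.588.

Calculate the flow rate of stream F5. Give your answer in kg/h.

Let F5 be the unknown flow. Total out = 1107 + F5.
water balance: 826.93 + 0.500·F5 = 0.588·(1107 + F5)
(0.500 − 0.588)·F5 = 0.588×1107 − 826.93 = -176.01
F5 = -176.01 / -0.088 = 2000.1 kg/h

2000 kg/h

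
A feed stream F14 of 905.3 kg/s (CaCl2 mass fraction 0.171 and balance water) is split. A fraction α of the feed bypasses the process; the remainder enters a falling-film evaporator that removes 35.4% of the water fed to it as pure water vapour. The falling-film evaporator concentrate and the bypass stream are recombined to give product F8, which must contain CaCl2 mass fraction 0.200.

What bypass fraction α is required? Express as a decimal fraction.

All 905.3×0.171 = 154.81 kg/s of CaCl2 reaches F8, so F8 = 154.81/0.200 = 774.03 kg/s and vapour = 131.27 kg/s.
The evaporator receives (1−α)·905.3 of feed at 0.829 water and removes 0.354 of that water:
0.354×0.829×(1−α)×905.3 = 131.27
(1−α) = 131.27/265.67 = 0.4941;  α = 0.5059.

0.506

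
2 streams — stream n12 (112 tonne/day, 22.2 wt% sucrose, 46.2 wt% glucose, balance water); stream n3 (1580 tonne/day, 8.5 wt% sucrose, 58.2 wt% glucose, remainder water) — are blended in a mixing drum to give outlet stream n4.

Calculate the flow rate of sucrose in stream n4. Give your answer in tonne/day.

sucrose out = sucrose in = 112×0.222 + 1580×0.085 = 159.16 tonne/day.

159.2 tonne/day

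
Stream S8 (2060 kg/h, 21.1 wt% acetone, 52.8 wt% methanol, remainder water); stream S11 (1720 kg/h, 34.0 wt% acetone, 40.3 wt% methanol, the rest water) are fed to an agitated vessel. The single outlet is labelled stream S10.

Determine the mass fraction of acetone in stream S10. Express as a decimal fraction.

0.270

Total flow out = 2060 + 1720 = 3780 kg/h.
acetone in = 2060×0.211 + 1720×0.340 = 1019.5 kg/h.
acetone mass fraction in S10 = 1019.5/3780 = 0.270.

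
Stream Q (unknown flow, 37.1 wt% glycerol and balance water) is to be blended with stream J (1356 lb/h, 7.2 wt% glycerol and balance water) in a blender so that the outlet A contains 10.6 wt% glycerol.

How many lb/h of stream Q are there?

174 lb/h

Let Q be the unknown flow. Total out = 1356 + Q.
glycerol balance: 97.632 + 0.371·Q = 0.106·(1356 + Q)
(0.371 − 0.106)·Q = 0.106×1356 − 97.632 = 46.104
Q = 46.104 / 0.265 = 173.98 lb/h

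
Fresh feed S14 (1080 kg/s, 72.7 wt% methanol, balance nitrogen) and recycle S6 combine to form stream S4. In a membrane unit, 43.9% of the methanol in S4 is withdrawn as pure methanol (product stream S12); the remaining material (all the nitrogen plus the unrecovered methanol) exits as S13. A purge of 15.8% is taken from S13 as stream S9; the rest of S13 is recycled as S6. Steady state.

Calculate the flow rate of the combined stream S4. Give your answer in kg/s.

nitrogen enters only via S14 and leaves only via the purge: 1080×0.273 = 0.158×(nitrogen in S13), and the membrane unit passes all nitrogen, so nitrogen in S4 = nitrogen in S13 = 1866.1 kg/s.
methanol in S4: m_A = 1080×0.727 + (1−0.158)·(1−0.439)·m_A, so m_A = 785.16/0.5276 = 1488.1 kg/s.
S4 = 1488.1 + 1866.1 = 3354.1 kg/s.

3354 kg/s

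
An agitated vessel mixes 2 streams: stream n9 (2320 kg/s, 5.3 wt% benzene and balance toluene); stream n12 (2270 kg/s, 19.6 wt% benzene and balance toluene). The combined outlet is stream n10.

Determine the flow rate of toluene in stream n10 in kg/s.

4022 kg/s

toluene out = toluene in = 2320×0.947 + 2270×0.804 = 4022.1 kg/s.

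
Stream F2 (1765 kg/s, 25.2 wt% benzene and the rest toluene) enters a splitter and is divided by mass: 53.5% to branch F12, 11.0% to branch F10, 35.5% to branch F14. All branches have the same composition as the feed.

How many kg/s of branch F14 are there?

Branch F14 flow = 0.355×1765 = 626.57 kg/s.

626.6 kg/s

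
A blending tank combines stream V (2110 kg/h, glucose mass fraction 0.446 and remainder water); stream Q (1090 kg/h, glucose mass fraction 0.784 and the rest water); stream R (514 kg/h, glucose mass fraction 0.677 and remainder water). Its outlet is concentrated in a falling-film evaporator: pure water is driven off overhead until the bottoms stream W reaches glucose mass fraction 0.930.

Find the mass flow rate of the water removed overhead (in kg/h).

1409 kg/h

glucose entering = 2110×0.446 + 1090×0.784 + 514×0.677 = 2143.6 kg/h.
All glucose reports to W, so W = 2143.6/0.930 = 2304.9 kg/h.
Total feed = 3714 kg/h; overhead = 3714 − 2304.9 = 1409.1 kg/h.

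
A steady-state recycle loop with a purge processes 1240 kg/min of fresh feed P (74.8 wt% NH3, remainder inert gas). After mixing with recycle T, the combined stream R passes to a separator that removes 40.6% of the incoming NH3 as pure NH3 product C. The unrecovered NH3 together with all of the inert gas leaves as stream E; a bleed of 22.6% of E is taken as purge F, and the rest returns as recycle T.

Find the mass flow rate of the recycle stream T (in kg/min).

1860 kg/min

inert gas enters only via P and leaves only via the purge: 1240×0.252 = 0.226×(inert gas in E), and the separator passes all inert gas, so inert gas in R = inert gas in E = 1382.7 kg/min.
NH3 in R: m_A = 1240×0.748 + (1−0.226)·(1−0.406)·m_A, so m_A = 927.52/0.5402 = 1716.9 kg/min.
E = (1−0.406)×1716.9 + 1382.7 = 2402.5 kg/min.
Recycle T = (1−0.226)×2402.5 = 1859.5 kg/min.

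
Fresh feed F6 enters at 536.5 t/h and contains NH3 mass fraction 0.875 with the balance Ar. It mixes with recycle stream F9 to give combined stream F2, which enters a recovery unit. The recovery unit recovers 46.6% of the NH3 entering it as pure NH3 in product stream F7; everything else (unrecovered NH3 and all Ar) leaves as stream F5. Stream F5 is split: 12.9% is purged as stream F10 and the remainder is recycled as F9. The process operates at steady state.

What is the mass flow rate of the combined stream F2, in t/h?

1398 t/h

Ar enters only via F6 and leaves only via the purge: 536.5×0.125 = 0.129×(Ar in F5), and the recovery unit passes all Ar, so Ar in F2 = Ar in F5 = 519.86 t/h.
NH3 in F2: m_A = 536.5×0.875 + (1−0.129)·(1−0.466)·m_A, so m_A = 469.44/0.5349 = 877.64 t/h.
F2 = 877.64 + 519.86 = 1397.5 t/h.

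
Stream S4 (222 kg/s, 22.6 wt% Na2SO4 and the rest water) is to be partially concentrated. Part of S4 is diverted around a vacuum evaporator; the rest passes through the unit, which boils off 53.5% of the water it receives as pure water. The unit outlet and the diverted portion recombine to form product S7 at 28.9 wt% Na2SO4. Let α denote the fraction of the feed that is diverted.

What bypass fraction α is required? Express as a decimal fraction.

All 222×0.226 = 50.172 kg/s of Na2SO4 reaches S7, so S7 = 50.172/0.289 = 173.61 kg/s and vapour = 48.394 kg/s.
The evaporator receives (1−α)·222 of feed at 0.774 water and removes 0.535 of that water:
0.535×0.774×(1−α)×222 = 48.394
(1−α) = 48.394/91.928 = 0.5264;  α = 0.4736.

0.474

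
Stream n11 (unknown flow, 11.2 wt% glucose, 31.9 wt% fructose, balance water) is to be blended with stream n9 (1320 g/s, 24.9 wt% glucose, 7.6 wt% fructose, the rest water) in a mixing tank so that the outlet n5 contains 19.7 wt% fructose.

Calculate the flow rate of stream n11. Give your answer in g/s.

Let n11 be the unknown flow. Total out = 1320 + n11.
fructose balance: 100.32 + 0.319·n11 = 0.197·(1320 + n11)
(0.319 − 0.197)·n11 = 0.197×1320 − 100.32 = 159.72
n11 = 159.72 / 0.122 = 1309.2 g/s

1309 g/s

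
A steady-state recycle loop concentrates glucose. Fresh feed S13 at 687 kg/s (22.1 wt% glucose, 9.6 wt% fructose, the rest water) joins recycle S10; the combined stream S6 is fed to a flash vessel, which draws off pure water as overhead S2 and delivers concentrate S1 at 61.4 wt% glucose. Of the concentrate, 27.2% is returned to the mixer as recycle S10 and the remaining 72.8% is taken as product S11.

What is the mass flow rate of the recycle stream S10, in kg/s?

92.39 kg/s

Overall glucose balance (none leaves overhead): glucose in fresh feed = glucose in product, i.e. 687×0.221 = (1−0.272)·S1·0.614.
S1 = 151.83/(0.614×0.728) = 339.66 kg/s.
Recycle S10 = 0.272×339.66 = 92.389 kg/s.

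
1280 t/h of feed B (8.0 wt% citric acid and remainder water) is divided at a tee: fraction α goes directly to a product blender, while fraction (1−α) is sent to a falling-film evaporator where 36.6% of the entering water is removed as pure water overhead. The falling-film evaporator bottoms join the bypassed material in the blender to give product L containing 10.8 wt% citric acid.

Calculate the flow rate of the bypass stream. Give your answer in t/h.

All 1280×0.080 = 102.4 t/h of citric acid reaches L, so L = 102.4/0.108 = 948.15 t/h and vapour = 331.85 t/h.
The evaporator receives (1−α)·1280 of feed at 0.920 water and removes 0.366 of that water:
0.366×0.920×(1−α)×1280 = 331.85
(1−α) = 331.85/431 = 0.7700;  α = 0.2300.
Bypass flow = 0.2300×1280 = 294.46 t/h.

294.5 t/h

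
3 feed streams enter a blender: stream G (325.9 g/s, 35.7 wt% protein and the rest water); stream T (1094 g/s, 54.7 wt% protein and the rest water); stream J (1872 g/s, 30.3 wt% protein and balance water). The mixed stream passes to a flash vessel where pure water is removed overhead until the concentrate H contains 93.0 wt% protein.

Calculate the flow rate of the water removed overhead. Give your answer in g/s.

protein entering = 325.9×0.357 + 1094×0.547 + 1872×0.303 = 1282 g/s.
All protein reports to H, so H = 1282/0.930 = 1378.5 g/s.
Total feed = 3291.9 g/s; overhead = 3291.9 − 1378.5 = 1913.4 g/s.

1913 g/s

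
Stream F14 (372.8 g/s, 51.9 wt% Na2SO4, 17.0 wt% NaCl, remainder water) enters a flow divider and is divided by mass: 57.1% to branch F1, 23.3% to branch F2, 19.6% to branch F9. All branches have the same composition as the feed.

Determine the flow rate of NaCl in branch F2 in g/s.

14.77 g/s

Branch F2 total = 0.233×372.8 = 86.862 g/s.
NaCl in F2 = 0.170×86.862 = 14.767 g/s.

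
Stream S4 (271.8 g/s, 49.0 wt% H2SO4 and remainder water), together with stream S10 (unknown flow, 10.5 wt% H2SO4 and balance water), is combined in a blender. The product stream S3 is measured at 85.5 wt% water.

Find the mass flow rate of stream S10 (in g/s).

2344 g/s

Let S10 be the unknown flow. Total out = 271.8 + S10.
water balance: 138.62 + 0.895·S10 = 0.855·(271.8 + S10)
(0.895 − 0.855)·S10 = 0.855×271.8 − 138.62 = 93.771
S10 = 93.771 / 0.040 = 2344.3 g/s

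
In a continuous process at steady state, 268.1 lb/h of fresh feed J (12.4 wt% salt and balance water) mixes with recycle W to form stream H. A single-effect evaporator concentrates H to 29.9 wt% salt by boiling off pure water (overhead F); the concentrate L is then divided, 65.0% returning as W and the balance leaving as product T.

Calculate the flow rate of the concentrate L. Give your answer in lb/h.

Overall salt balance (none leaves overhead): salt in fresh feed = salt in product, i.e. 268.1×0.124 = (1−0.650)·L·0.299.
L = 33.244/(0.299×0.350) = 317.67 lb/h.

317.7 lb/h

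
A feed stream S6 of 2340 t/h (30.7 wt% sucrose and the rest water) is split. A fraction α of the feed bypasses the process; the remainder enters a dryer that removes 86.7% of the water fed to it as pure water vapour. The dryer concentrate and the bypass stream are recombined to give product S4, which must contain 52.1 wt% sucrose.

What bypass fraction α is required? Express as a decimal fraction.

All 2340×0.307 = 718.38 t/h of sucrose reaches S4, so S4 = 718.38/0.521 = 1378.8 t/h and vapour = 961.15 t/h.
The evaporator receives (1−α)·2340 of feed at 0.693 water and removes 0.867 of that water:
0.867×0.693×(1−α)×2340 = 961.15
(1−α) = 961.15/1405.9 = 0.6836;  α = 0.3164.

0.316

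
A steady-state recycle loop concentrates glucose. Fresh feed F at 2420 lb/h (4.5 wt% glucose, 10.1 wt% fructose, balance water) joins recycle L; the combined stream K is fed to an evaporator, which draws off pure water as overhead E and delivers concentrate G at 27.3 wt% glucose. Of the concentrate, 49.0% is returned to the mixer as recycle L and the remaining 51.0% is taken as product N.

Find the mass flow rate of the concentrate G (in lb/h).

Overall glucose balance (none leaves overhead): glucose in fresh feed = glucose in product, i.e. 2420×0.045 = (1−0.490)·G·0.273.
G = 108.9/(0.273×0.510) = 782.16 lb/h.

782.2 lb/h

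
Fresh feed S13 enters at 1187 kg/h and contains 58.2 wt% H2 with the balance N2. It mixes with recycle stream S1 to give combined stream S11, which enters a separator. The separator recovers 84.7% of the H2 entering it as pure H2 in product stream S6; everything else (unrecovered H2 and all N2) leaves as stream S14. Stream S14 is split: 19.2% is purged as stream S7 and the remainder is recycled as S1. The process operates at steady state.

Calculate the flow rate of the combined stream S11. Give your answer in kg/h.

3372 kg/h

N2 enters only via S13 and leaves only via the purge: 1187×0.418 = 0.192×(N2 in S14), and the separator passes all N2, so N2 in S11 = N2 in S14 = 2584.2 kg/h.
H2 in S11: m_A = 1187×0.582 + (1−0.192)·(1−0.847)·m_A, so m_A = 690.83/0.8764 = 788.28 kg/h.
S11 = 788.28 + 2584.2 = 3372.5 kg/h.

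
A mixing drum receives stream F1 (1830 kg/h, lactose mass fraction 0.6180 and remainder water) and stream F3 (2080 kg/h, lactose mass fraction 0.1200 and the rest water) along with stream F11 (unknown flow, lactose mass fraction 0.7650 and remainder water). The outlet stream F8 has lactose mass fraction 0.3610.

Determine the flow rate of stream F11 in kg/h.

76.66 kg/h

Let F11 be the unknown flow. Total out = 3910 + F11.
lactose balance: 1380.5 + 0.765·F11 = 0.361·(3910 + F11)
(0.765 − 0.361)·F11 = 0.361×3910 − 1380.5 = 30.97
F11 = 30.97 / 0.404 = 76.658 kg/h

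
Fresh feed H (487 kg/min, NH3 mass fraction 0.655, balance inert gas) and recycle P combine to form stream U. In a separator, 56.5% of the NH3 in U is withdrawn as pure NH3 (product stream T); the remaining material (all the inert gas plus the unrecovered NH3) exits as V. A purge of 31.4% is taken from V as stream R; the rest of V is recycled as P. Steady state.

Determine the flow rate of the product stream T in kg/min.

NH3 in U: m_A = 487×0.655 + (1−0.314)·(1−0.565)·m_A, so m_A = 318.99/0.7016 = 454.66 kg/min.
Product T = 0.565×454.66 = 256.88 kg/min.

256.9 kg/min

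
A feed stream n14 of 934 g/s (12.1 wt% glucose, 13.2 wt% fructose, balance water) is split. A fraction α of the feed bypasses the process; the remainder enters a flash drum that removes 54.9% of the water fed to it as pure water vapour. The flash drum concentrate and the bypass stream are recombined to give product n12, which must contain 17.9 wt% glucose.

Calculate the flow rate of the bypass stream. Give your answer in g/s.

All 934×0.121 = 113.01 g/s of glucose reaches n12, so n12 = 113.01/0.179 = 631.36 g/s and vapour = 302.64 g/s.
The evaporator receives (1−α)·934 of feed at 0.747 water and removes 0.549 of that water:
0.549×0.747×(1−α)×934 = 302.64
(1−α) = 302.64/383.04 = 0.7901;  α = 0.2099.
Bypass flow = 0.2099×934 = 196.05 g/s.

196 g/s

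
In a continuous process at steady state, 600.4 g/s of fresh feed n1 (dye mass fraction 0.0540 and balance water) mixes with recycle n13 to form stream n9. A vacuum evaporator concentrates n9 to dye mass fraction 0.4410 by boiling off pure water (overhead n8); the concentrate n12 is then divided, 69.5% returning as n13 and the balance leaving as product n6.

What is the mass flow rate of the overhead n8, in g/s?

526.9 g/s

Overall dye balance (none leaves overhead): dye in fresh feed = dye in product, i.e. 600.4×0.054 = (1−0.695)·n12·0.441.
n12 = 32.422/(0.441×0.305) = 241.04 g/s.
Recycle n13 = 0.695×241.04 = 167.53 g/s.
Combined feed n9 = 600.4 + 167.53 = 767.93 g/s.
Overhead n8 = n9 − n12 = 767.93 − 241.04 = 526.88 g/s.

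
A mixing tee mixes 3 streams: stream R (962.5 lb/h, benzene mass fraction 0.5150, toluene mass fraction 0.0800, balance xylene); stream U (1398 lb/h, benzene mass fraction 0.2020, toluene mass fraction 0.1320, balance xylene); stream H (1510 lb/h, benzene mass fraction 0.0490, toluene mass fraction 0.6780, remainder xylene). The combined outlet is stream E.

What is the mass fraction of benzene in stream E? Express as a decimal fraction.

Total flow out = 962.5 + 1398 + 1510 = 3870.5 lb/h.
benzene in = 962.5×0.515 + 1398×0.202 + 1510×0.049 = 852.07 lb/h.
benzene mass fraction in E = 852.07/3870.5 = 0.2201.

0.2201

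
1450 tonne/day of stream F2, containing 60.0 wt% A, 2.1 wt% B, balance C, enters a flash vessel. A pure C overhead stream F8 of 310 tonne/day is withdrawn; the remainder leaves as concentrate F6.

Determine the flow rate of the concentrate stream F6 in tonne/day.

Concentrate = 1450 − 310 = 1140 tonne/day.

1140 tonne/day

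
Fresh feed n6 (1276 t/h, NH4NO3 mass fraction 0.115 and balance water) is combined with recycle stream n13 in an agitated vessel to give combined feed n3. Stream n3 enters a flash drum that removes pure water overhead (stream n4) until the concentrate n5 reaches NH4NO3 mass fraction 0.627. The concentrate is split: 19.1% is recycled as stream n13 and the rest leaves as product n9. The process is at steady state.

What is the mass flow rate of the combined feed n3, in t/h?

1331 t/h

Overall NH4NO3 balance (none leaves overhead): NH4NO3 in fresh feed = NH4NO3 in product, i.e. 1276×0.115 = (1−0.191)·n5·0.627.
n5 = 146.74/(0.627×0.809) = 289.29 t/h.
Recycle n13 = 0.191×289.29 = 55.254 t/h.
Combined feed n3 = 1276 + 55.254 = 1331.3 t/h.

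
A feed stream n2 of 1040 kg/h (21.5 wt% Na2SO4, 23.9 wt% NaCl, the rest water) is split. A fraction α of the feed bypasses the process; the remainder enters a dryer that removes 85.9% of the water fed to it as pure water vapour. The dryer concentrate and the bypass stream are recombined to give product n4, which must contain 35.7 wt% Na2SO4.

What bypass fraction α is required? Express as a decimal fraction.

0.152

All 1040×0.215 = 223.6 kg/h of Na2SO4 reaches n4, so n4 = 223.6/0.357 = 626.33 kg/h and vapour = 413.67 kg/h.
The evaporator receives (1−α)·1040 of feed at 0.546 water and removes 0.859 of that water:
0.859×0.546×(1−α)×1040 = 413.67
(1−α) = 413.67/487.77 = 0.8481;  α = 0.1519.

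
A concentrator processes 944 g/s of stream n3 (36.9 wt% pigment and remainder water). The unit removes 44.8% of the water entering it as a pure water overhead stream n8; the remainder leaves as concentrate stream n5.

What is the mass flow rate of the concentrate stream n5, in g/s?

water entering = 944×0.631 = 595.66 g/s; overhead removed = 0.448×595.66 = 266.86 g/s.
Concentrate = 944 − 266.86 = 677.14 g/s.

677.1 g/s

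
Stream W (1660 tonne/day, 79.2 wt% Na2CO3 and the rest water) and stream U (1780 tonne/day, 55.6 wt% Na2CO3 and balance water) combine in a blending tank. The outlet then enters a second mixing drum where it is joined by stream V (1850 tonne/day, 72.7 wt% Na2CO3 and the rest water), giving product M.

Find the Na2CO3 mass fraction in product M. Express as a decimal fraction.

Overall, product flow = 5290 tonne/day.
Na2CO3 in = 1660×0.792 + 1780×0.556 + 1850×0.727 = 3649.4 tonne/day.
Na2CO3 fraction in M = 0.690.

0.690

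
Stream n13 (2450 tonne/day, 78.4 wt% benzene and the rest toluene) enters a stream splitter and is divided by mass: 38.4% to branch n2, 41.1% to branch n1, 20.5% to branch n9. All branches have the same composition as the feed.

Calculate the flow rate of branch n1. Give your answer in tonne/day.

Branch n1 flow = 0.411×2450 = 1006.9 tonne/day.

1007 tonne/day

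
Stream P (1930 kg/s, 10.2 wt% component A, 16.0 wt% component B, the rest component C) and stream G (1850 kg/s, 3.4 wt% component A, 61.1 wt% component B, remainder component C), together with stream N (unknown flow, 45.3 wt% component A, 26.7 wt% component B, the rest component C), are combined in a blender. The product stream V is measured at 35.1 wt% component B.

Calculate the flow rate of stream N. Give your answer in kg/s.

1338 kg/s

Let N be the unknown flow. Total out = 3780 + N.
component B balance: 1439.1 + 0.267·N = 0.351·(3780 + N)
(0.267 − 0.351)·N = 0.351×3780 − 1439.1 = -112.37
N = -112.37 / -0.084 = 1337.7 kg/s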